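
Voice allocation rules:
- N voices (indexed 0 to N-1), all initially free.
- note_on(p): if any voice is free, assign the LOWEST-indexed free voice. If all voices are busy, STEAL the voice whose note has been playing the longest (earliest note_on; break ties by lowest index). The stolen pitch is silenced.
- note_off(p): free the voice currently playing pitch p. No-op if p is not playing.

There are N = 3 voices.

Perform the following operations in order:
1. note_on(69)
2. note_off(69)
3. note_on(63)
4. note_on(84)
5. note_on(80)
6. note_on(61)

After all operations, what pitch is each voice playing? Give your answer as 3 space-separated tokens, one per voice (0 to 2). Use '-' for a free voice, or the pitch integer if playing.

Op 1: note_on(69): voice 0 is free -> assigned | voices=[69 - -]
Op 2: note_off(69): free voice 0 | voices=[- - -]
Op 3: note_on(63): voice 0 is free -> assigned | voices=[63 - -]
Op 4: note_on(84): voice 1 is free -> assigned | voices=[63 84 -]
Op 5: note_on(80): voice 2 is free -> assigned | voices=[63 84 80]
Op 6: note_on(61): all voices busy, STEAL voice 0 (pitch 63, oldest) -> assign | voices=[61 84 80]

Answer: 61 84 80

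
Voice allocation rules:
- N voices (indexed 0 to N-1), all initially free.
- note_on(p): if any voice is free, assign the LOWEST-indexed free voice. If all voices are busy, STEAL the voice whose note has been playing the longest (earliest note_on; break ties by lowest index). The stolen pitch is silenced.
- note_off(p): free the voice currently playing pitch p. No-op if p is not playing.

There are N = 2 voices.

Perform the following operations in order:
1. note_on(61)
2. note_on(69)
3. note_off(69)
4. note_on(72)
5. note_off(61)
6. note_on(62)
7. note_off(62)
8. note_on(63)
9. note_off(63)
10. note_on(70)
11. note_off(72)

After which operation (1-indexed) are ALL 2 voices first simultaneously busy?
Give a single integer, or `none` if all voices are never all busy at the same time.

Answer: 2

Derivation:
Op 1: note_on(61): voice 0 is free -> assigned | voices=[61 -]
Op 2: note_on(69): voice 1 is free -> assigned | voices=[61 69]
Op 3: note_off(69): free voice 1 | voices=[61 -]
Op 4: note_on(72): voice 1 is free -> assigned | voices=[61 72]
Op 5: note_off(61): free voice 0 | voices=[- 72]
Op 6: note_on(62): voice 0 is free -> assigned | voices=[62 72]
Op 7: note_off(62): free voice 0 | voices=[- 72]
Op 8: note_on(63): voice 0 is free -> assigned | voices=[63 72]
Op 9: note_off(63): free voice 0 | voices=[- 72]
Op 10: note_on(70): voice 0 is free -> assigned | voices=[70 72]
Op 11: note_off(72): free voice 1 | voices=[70 -]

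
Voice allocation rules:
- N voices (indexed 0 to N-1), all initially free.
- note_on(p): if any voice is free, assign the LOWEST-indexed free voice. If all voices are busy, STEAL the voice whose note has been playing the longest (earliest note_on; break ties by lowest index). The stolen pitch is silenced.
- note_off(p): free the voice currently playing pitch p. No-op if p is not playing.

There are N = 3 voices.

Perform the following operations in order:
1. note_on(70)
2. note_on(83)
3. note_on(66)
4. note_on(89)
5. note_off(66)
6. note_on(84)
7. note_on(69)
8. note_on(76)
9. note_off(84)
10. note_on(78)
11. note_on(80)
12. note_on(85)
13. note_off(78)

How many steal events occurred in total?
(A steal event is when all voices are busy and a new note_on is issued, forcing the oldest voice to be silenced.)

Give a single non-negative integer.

Answer: 5

Derivation:
Op 1: note_on(70): voice 0 is free -> assigned | voices=[70 - -]
Op 2: note_on(83): voice 1 is free -> assigned | voices=[70 83 -]
Op 3: note_on(66): voice 2 is free -> assigned | voices=[70 83 66]
Op 4: note_on(89): all voices busy, STEAL voice 0 (pitch 70, oldest) -> assign | voices=[89 83 66]
Op 5: note_off(66): free voice 2 | voices=[89 83 -]
Op 6: note_on(84): voice 2 is free -> assigned | voices=[89 83 84]
Op 7: note_on(69): all voices busy, STEAL voice 1 (pitch 83, oldest) -> assign | voices=[89 69 84]
Op 8: note_on(76): all voices busy, STEAL voice 0 (pitch 89, oldest) -> assign | voices=[76 69 84]
Op 9: note_off(84): free voice 2 | voices=[76 69 -]
Op 10: note_on(78): voice 2 is free -> assigned | voices=[76 69 78]
Op 11: note_on(80): all voices busy, STEAL voice 1 (pitch 69, oldest) -> assign | voices=[76 80 78]
Op 12: note_on(85): all voices busy, STEAL voice 0 (pitch 76, oldest) -> assign | voices=[85 80 78]
Op 13: note_off(78): free voice 2 | voices=[85 80 -]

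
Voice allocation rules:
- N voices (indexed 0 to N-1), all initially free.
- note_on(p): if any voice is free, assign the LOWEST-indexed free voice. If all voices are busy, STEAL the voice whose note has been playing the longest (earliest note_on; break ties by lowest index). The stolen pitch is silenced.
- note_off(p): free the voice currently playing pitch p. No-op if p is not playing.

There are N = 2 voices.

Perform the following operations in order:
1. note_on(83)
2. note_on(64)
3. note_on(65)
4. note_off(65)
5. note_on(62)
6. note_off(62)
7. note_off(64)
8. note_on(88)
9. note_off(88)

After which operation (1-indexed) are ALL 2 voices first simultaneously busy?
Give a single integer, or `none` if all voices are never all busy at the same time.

Op 1: note_on(83): voice 0 is free -> assigned | voices=[83 -]
Op 2: note_on(64): voice 1 is free -> assigned | voices=[83 64]
Op 3: note_on(65): all voices busy, STEAL voice 0 (pitch 83, oldest) -> assign | voices=[65 64]
Op 4: note_off(65): free voice 0 | voices=[- 64]
Op 5: note_on(62): voice 0 is free -> assigned | voices=[62 64]
Op 6: note_off(62): free voice 0 | voices=[- 64]
Op 7: note_off(64): free voice 1 | voices=[- -]
Op 8: note_on(88): voice 0 is free -> assigned | voices=[88 -]
Op 9: note_off(88): free voice 0 | voices=[- -]

Answer: 2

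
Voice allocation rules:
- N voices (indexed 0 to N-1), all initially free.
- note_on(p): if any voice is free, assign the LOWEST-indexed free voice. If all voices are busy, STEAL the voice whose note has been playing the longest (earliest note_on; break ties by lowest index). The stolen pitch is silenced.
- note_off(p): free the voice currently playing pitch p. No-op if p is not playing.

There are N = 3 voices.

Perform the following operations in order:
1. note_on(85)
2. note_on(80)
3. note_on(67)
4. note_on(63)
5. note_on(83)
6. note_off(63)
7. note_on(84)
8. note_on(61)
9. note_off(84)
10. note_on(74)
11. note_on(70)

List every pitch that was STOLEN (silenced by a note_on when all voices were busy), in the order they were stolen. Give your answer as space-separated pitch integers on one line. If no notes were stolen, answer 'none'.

Answer: 85 80 67 83

Derivation:
Op 1: note_on(85): voice 0 is free -> assigned | voices=[85 - -]
Op 2: note_on(80): voice 1 is free -> assigned | voices=[85 80 -]
Op 3: note_on(67): voice 2 is free -> assigned | voices=[85 80 67]
Op 4: note_on(63): all voices busy, STEAL voice 0 (pitch 85, oldest) -> assign | voices=[63 80 67]
Op 5: note_on(83): all voices busy, STEAL voice 1 (pitch 80, oldest) -> assign | voices=[63 83 67]
Op 6: note_off(63): free voice 0 | voices=[- 83 67]
Op 7: note_on(84): voice 0 is free -> assigned | voices=[84 83 67]
Op 8: note_on(61): all voices busy, STEAL voice 2 (pitch 67, oldest) -> assign | voices=[84 83 61]
Op 9: note_off(84): free voice 0 | voices=[- 83 61]
Op 10: note_on(74): voice 0 is free -> assigned | voices=[74 83 61]
Op 11: note_on(70): all voices busy, STEAL voice 1 (pitch 83, oldest) -> assign | voices=[74 70 61]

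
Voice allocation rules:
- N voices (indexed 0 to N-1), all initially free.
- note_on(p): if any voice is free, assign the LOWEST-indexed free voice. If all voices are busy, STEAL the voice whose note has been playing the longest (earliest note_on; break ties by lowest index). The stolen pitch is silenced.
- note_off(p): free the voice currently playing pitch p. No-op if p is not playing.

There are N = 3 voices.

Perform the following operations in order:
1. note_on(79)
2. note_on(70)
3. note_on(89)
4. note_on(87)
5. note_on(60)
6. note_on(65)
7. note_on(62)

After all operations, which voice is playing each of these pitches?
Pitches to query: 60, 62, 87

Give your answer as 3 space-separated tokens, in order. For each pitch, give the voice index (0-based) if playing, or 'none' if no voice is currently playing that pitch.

Answer: 1 0 none

Derivation:
Op 1: note_on(79): voice 0 is free -> assigned | voices=[79 - -]
Op 2: note_on(70): voice 1 is free -> assigned | voices=[79 70 -]
Op 3: note_on(89): voice 2 is free -> assigned | voices=[79 70 89]
Op 4: note_on(87): all voices busy, STEAL voice 0 (pitch 79, oldest) -> assign | voices=[87 70 89]
Op 5: note_on(60): all voices busy, STEAL voice 1 (pitch 70, oldest) -> assign | voices=[87 60 89]
Op 6: note_on(65): all voices busy, STEAL voice 2 (pitch 89, oldest) -> assign | voices=[87 60 65]
Op 7: note_on(62): all voices busy, STEAL voice 0 (pitch 87, oldest) -> assign | voices=[62 60 65]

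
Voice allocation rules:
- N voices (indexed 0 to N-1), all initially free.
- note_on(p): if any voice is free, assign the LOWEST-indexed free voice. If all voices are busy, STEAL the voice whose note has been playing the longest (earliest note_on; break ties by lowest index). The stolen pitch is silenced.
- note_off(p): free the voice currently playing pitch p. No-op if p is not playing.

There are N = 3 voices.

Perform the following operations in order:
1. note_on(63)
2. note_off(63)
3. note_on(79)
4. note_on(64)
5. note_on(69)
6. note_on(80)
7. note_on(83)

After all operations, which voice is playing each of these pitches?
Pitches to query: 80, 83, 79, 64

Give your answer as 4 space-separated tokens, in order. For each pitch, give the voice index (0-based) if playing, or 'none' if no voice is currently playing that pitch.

Answer: 0 1 none none

Derivation:
Op 1: note_on(63): voice 0 is free -> assigned | voices=[63 - -]
Op 2: note_off(63): free voice 0 | voices=[- - -]
Op 3: note_on(79): voice 0 is free -> assigned | voices=[79 - -]
Op 4: note_on(64): voice 1 is free -> assigned | voices=[79 64 -]
Op 5: note_on(69): voice 2 is free -> assigned | voices=[79 64 69]
Op 6: note_on(80): all voices busy, STEAL voice 0 (pitch 79, oldest) -> assign | voices=[80 64 69]
Op 7: note_on(83): all voices busy, STEAL voice 1 (pitch 64, oldest) -> assign | voices=[80 83 69]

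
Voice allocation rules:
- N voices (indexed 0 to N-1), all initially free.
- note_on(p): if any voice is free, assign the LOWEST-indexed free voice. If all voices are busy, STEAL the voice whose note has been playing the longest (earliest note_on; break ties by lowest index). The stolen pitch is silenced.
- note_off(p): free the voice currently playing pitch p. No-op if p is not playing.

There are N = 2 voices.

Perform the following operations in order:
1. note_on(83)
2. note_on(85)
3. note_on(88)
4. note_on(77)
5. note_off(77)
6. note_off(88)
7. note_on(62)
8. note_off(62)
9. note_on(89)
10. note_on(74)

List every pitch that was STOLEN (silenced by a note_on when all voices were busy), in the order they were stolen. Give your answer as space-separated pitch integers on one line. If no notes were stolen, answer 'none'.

Answer: 83 85

Derivation:
Op 1: note_on(83): voice 0 is free -> assigned | voices=[83 -]
Op 2: note_on(85): voice 1 is free -> assigned | voices=[83 85]
Op 3: note_on(88): all voices busy, STEAL voice 0 (pitch 83, oldest) -> assign | voices=[88 85]
Op 4: note_on(77): all voices busy, STEAL voice 1 (pitch 85, oldest) -> assign | voices=[88 77]
Op 5: note_off(77): free voice 1 | voices=[88 -]
Op 6: note_off(88): free voice 0 | voices=[- -]
Op 7: note_on(62): voice 0 is free -> assigned | voices=[62 -]
Op 8: note_off(62): free voice 0 | voices=[- -]
Op 9: note_on(89): voice 0 is free -> assigned | voices=[89 -]
Op 10: note_on(74): voice 1 is free -> assigned | voices=[89 74]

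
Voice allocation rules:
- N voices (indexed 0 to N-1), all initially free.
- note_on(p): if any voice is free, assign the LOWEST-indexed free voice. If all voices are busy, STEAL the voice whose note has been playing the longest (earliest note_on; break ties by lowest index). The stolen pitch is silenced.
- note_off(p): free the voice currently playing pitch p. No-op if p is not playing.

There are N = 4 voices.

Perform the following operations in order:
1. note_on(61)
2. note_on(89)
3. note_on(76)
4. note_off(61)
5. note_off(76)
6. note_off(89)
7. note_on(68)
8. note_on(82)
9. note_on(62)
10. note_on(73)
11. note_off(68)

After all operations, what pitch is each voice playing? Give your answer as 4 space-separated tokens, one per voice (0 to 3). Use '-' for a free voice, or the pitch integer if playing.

Op 1: note_on(61): voice 0 is free -> assigned | voices=[61 - - -]
Op 2: note_on(89): voice 1 is free -> assigned | voices=[61 89 - -]
Op 3: note_on(76): voice 2 is free -> assigned | voices=[61 89 76 -]
Op 4: note_off(61): free voice 0 | voices=[- 89 76 -]
Op 5: note_off(76): free voice 2 | voices=[- 89 - -]
Op 6: note_off(89): free voice 1 | voices=[- - - -]
Op 7: note_on(68): voice 0 is free -> assigned | voices=[68 - - -]
Op 8: note_on(82): voice 1 is free -> assigned | voices=[68 82 - -]
Op 9: note_on(62): voice 2 is free -> assigned | voices=[68 82 62 -]
Op 10: note_on(73): voice 3 is free -> assigned | voices=[68 82 62 73]
Op 11: note_off(68): free voice 0 | voices=[- 82 62 73]

Answer: - 82 62 73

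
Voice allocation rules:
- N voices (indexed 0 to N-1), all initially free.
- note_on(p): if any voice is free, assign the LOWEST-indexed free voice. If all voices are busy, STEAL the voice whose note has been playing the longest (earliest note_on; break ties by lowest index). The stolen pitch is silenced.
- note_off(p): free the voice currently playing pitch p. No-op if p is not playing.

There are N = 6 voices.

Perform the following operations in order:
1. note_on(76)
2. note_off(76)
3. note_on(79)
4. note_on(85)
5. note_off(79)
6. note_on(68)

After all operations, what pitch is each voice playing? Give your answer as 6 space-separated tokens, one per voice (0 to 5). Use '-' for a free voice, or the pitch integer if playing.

Answer: 68 85 - - - -

Derivation:
Op 1: note_on(76): voice 0 is free -> assigned | voices=[76 - - - - -]
Op 2: note_off(76): free voice 0 | voices=[- - - - - -]
Op 3: note_on(79): voice 0 is free -> assigned | voices=[79 - - - - -]
Op 4: note_on(85): voice 1 is free -> assigned | voices=[79 85 - - - -]
Op 5: note_off(79): free voice 0 | voices=[- 85 - - - -]
Op 6: note_on(68): voice 0 is free -> assigned | voices=[68 85 - - - -]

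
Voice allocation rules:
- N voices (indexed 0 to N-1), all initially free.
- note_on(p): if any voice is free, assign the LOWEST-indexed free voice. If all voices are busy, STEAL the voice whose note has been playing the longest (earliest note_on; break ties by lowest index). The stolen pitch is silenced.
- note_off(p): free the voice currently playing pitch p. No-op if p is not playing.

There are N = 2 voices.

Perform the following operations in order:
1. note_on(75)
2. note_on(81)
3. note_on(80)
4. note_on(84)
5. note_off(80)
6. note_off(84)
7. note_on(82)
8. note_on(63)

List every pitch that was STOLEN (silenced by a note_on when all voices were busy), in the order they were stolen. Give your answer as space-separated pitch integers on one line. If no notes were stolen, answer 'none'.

Answer: 75 81

Derivation:
Op 1: note_on(75): voice 0 is free -> assigned | voices=[75 -]
Op 2: note_on(81): voice 1 is free -> assigned | voices=[75 81]
Op 3: note_on(80): all voices busy, STEAL voice 0 (pitch 75, oldest) -> assign | voices=[80 81]
Op 4: note_on(84): all voices busy, STEAL voice 1 (pitch 81, oldest) -> assign | voices=[80 84]
Op 5: note_off(80): free voice 0 | voices=[- 84]
Op 6: note_off(84): free voice 1 | voices=[- -]
Op 7: note_on(82): voice 0 is free -> assigned | voices=[82 -]
Op 8: note_on(63): voice 1 is free -> assigned | voices=[82 63]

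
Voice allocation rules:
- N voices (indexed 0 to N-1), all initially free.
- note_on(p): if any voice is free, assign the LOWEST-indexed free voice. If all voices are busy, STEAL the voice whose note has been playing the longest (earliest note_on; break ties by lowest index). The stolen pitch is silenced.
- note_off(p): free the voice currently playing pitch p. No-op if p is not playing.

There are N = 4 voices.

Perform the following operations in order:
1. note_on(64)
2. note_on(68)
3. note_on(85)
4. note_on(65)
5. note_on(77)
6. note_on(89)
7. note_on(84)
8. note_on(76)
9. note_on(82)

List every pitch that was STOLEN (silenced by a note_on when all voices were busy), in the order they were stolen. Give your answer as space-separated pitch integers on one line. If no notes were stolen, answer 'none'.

Op 1: note_on(64): voice 0 is free -> assigned | voices=[64 - - -]
Op 2: note_on(68): voice 1 is free -> assigned | voices=[64 68 - -]
Op 3: note_on(85): voice 2 is free -> assigned | voices=[64 68 85 -]
Op 4: note_on(65): voice 3 is free -> assigned | voices=[64 68 85 65]
Op 5: note_on(77): all voices busy, STEAL voice 0 (pitch 64, oldest) -> assign | voices=[77 68 85 65]
Op 6: note_on(89): all voices busy, STEAL voice 1 (pitch 68, oldest) -> assign | voices=[77 89 85 65]
Op 7: note_on(84): all voices busy, STEAL voice 2 (pitch 85, oldest) -> assign | voices=[77 89 84 65]
Op 8: note_on(76): all voices busy, STEAL voice 3 (pitch 65, oldest) -> assign | voices=[77 89 84 76]
Op 9: note_on(82): all voices busy, STEAL voice 0 (pitch 77, oldest) -> assign | voices=[82 89 84 76]

Answer: 64 68 85 65 77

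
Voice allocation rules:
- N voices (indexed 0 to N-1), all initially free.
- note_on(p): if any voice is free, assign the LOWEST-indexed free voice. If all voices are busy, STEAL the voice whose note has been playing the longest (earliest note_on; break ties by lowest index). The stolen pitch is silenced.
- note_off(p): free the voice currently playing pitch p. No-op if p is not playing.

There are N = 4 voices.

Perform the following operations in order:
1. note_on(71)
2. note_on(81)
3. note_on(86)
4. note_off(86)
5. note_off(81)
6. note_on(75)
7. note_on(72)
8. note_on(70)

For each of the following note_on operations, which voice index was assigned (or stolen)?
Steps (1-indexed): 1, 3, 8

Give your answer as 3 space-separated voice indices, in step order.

Op 1: note_on(71): voice 0 is free -> assigned | voices=[71 - - -]
Op 2: note_on(81): voice 1 is free -> assigned | voices=[71 81 - -]
Op 3: note_on(86): voice 2 is free -> assigned | voices=[71 81 86 -]
Op 4: note_off(86): free voice 2 | voices=[71 81 - -]
Op 5: note_off(81): free voice 1 | voices=[71 - - -]
Op 6: note_on(75): voice 1 is free -> assigned | voices=[71 75 - -]
Op 7: note_on(72): voice 2 is free -> assigned | voices=[71 75 72 -]
Op 8: note_on(70): voice 3 is free -> assigned | voices=[71 75 72 70]

Answer: 0 2 3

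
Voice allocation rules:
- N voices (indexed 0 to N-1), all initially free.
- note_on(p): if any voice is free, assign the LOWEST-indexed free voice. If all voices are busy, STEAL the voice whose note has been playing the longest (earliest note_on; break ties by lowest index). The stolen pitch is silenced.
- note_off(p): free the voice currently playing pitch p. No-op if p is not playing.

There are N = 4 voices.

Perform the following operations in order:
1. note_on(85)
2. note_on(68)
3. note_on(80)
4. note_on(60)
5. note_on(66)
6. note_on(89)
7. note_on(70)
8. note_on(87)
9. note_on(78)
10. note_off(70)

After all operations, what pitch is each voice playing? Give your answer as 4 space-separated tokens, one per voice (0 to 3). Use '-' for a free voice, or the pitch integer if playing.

Answer: 78 89 - 87

Derivation:
Op 1: note_on(85): voice 0 is free -> assigned | voices=[85 - - -]
Op 2: note_on(68): voice 1 is free -> assigned | voices=[85 68 - -]
Op 3: note_on(80): voice 2 is free -> assigned | voices=[85 68 80 -]
Op 4: note_on(60): voice 3 is free -> assigned | voices=[85 68 80 60]
Op 5: note_on(66): all voices busy, STEAL voice 0 (pitch 85, oldest) -> assign | voices=[66 68 80 60]
Op 6: note_on(89): all voices busy, STEAL voice 1 (pitch 68, oldest) -> assign | voices=[66 89 80 60]
Op 7: note_on(70): all voices busy, STEAL voice 2 (pitch 80, oldest) -> assign | voices=[66 89 70 60]
Op 8: note_on(87): all voices busy, STEAL voice 3 (pitch 60, oldest) -> assign | voices=[66 89 70 87]
Op 9: note_on(78): all voices busy, STEAL voice 0 (pitch 66, oldest) -> assign | voices=[78 89 70 87]
Op 10: note_off(70): free voice 2 | voices=[78 89 - 87]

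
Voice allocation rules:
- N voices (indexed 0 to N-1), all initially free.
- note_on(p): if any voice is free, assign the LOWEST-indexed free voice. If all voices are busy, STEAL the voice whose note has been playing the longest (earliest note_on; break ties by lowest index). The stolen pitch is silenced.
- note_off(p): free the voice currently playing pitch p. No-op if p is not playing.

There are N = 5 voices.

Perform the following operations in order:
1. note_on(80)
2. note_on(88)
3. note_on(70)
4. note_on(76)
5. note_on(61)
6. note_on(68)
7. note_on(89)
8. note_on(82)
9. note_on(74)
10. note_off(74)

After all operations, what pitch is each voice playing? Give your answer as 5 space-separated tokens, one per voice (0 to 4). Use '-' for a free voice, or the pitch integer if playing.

Op 1: note_on(80): voice 0 is free -> assigned | voices=[80 - - - -]
Op 2: note_on(88): voice 1 is free -> assigned | voices=[80 88 - - -]
Op 3: note_on(70): voice 2 is free -> assigned | voices=[80 88 70 - -]
Op 4: note_on(76): voice 3 is free -> assigned | voices=[80 88 70 76 -]
Op 5: note_on(61): voice 4 is free -> assigned | voices=[80 88 70 76 61]
Op 6: note_on(68): all voices busy, STEAL voice 0 (pitch 80, oldest) -> assign | voices=[68 88 70 76 61]
Op 7: note_on(89): all voices busy, STEAL voice 1 (pitch 88, oldest) -> assign | voices=[68 89 70 76 61]
Op 8: note_on(82): all voices busy, STEAL voice 2 (pitch 70, oldest) -> assign | voices=[68 89 82 76 61]
Op 9: note_on(74): all voices busy, STEAL voice 3 (pitch 76, oldest) -> assign | voices=[68 89 82 74 61]
Op 10: note_off(74): free voice 3 | voices=[68 89 82 - 61]

Answer: 68 89 82 - 61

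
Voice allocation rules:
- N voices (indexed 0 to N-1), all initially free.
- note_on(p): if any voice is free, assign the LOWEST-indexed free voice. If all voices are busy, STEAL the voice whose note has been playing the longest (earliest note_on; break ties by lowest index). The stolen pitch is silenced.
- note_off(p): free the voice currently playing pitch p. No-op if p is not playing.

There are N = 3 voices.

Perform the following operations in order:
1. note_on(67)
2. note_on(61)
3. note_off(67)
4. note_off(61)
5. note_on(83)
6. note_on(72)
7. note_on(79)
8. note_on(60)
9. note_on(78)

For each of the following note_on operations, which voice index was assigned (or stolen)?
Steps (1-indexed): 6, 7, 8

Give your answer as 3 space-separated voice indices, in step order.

Op 1: note_on(67): voice 0 is free -> assigned | voices=[67 - -]
Op 2: note_on(61): voice 1 is free -> assigned | voices=[67 61 -]
Op 3: note_off(67): free voice 0 | voices=[- 61 -]
Op 4: note_off(61): free voice 1 | voices=[- - -]
Op 5: note_on(83): voice 0 is free -> assigned | voices=[83 - -]
Op 6: note_on(72): voice 1 is free -> assigned | voices=[83 72 -]
Op 7: note_on(79): voice 2 is free -> assigned | voices=[83 72 79]
Op 8: note_on(60): all voices busy, STEAL voice 0 (pitch 83, oldest) -> assign | voices=[60 72 79]
Op 9: note_on(78): all voices busy, STEAL voice 1 (pitch 72, oldest) -> assign | voices=[60 78 79]

Answer: 1 2 0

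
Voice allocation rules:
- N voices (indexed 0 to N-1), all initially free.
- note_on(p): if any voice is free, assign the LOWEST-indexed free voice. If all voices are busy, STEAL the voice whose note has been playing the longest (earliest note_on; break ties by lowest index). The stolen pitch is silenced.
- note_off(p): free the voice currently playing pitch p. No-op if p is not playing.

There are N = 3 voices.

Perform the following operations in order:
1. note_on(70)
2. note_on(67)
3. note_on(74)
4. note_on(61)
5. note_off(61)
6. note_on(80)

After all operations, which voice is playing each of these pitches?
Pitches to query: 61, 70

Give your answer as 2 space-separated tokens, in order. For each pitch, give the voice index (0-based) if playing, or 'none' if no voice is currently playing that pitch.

Op 1: note_on(70): voice 0 is free -> assigned | voices=[70 - -]
Op 2: note_on(67): voice 1 is free -> assigned | voices=[70 67 -]
Op 3: note_on(74): voice 2 is free -> assigned | voices=[70 67 74]
Op 4: note_on(61): all voices busy, STEAL voice 0 (pitch 70, oldest) -> assign | voices=[61 67 74]
Op 5: note_off(61): free voice 0 | voices=[- 67 74]
Op 6: note_on(80): voice 0 is free -> assigned | voices=[80 67 74]

Answer: none none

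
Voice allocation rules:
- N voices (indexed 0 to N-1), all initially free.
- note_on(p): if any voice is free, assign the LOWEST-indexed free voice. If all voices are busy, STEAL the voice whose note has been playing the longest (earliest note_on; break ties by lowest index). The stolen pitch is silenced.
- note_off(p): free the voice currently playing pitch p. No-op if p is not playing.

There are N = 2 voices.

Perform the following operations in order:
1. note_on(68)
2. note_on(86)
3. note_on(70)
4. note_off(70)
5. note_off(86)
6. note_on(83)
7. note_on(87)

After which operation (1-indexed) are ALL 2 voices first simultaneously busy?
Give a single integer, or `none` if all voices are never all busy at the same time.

Op 1: note_on(68): voice 0 is free -> assigned | voices=[68 -]
Op 2: note_on(86): voice 1 is free -> assigned | voices=[68 86]
Op 3: note_on(70): all voices busy, STEAL voice 0 (pitch 68, oldest) -> assign | voices=[70 86]
Op 4: note_off(70): free voice 0 | voices=[- 86]
Op 5: note_off(86): free voice 1 | voices=[- -]
Op 6: note_on(83): voice 0 is free -> assigned | voices=[83 -]
Op 7: note_on(87): voice 1 is free -> assigned | voices=[83 87]

Answer: 2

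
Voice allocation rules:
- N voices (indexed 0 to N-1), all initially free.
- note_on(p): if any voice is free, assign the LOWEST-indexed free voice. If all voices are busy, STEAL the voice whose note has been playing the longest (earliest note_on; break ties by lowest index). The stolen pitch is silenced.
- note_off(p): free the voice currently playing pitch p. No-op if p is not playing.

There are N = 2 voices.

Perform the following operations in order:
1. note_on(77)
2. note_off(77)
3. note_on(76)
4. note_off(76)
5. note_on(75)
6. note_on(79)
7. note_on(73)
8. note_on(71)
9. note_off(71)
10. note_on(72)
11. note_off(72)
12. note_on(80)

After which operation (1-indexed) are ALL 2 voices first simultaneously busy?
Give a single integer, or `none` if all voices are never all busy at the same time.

Op 1: note_on(77): voice 0 is free -> assigned | voices=[77 -]
Op 2: note_off(77): free voice 0 | voices=[- -]
Op 3: note_on(76): voice 0 is free -> assigned | voices=[76 -]
Op 4: note_off(76): free voice 0 | voices=[- -]
Op 5: note_on(75): voice 0 is free -> assigned | voices=[75 -]
Op 6: note_on(79): voice 1 is free -> assigned | voices=[75 79]
Op 7: note_on(73): all voices busy, STEAL voice 0 (pitch 75, oldest) -> assign | voices=[73 79]
Op 8: note_on(71): all voices busy, STEAL voice 1 (pitch 79, oldest) -> assign | voices=[73 71]
Op 9: note_off(71): free voice 1 | voices=[73 -]
Op 10: note_on(72): voice 1 is free -> assigned | voices=[73 72]
Op 11: note_off(72): free voice 1 | voices=[73 -]
Op 12: note_on(80): voice 1 is free -> assigned | voices=[73 80]

Answer: 6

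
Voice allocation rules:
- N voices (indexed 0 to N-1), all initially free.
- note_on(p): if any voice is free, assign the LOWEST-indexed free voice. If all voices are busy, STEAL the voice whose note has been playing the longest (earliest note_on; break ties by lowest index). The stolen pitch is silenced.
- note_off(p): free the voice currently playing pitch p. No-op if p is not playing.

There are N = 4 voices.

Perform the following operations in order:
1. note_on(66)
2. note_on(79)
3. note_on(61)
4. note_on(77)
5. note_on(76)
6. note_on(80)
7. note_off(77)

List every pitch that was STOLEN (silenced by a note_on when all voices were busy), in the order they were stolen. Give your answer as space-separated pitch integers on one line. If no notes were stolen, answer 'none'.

Answer: 66 79

Derivation:
Op 1: note_on(66): voice 0 is free -> assigned | voices=[66 - - -]
Op 2: note_on(79): voice 1 is free -> assigned | voices=[66 79 - -]
Op 3: note_on(61): voice 2 is free -> assigned | voices=[66 79 61 -]
Op 4: note_on(77): voice 3 is free -> assigned | voices=[66 79 61 77]
Op 5: note_on(76): all voices busy, STEAL voice 0 (pitch 66, oldest) -> assign | voices=[76 79 61 77]
Op 6: note_on(80): all voices busy, STEAL voice 1 (pitch 79, oldest) -> assign | voices=[76 80 61 77]
Op 7: note_off(77): free voice 3 | voices=[76 80 61 -]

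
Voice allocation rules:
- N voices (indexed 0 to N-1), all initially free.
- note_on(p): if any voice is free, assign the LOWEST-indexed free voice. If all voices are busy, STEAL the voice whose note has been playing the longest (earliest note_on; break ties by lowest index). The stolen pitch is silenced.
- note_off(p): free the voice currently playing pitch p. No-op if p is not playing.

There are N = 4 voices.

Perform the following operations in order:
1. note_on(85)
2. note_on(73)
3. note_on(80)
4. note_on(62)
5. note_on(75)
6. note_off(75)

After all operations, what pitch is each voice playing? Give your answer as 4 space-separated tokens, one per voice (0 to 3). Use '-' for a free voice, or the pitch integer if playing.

Op 1: note_on(85): voice 0 is free -> assigned | voices=[85 - - -]
Op 2: note_on(73): voice 1 is free -> assigned | voices=[85 73 - -]
Op 3: note_on(80): voice 2 is free -> assigned | voices=[85 73 80 -]
Op 4: note_on(62): voice 3 is free -> assigned | voices=[85 73 80 62]
Op 5: note_on(75): all voices busy, STEAL voice 0 (pitch 85, oldest) -> assign | voices=[75 73 80 62]
Op 6: note_off(75): free voice 0 | voices=[- 73 80 62]

Answer: - 73 80 62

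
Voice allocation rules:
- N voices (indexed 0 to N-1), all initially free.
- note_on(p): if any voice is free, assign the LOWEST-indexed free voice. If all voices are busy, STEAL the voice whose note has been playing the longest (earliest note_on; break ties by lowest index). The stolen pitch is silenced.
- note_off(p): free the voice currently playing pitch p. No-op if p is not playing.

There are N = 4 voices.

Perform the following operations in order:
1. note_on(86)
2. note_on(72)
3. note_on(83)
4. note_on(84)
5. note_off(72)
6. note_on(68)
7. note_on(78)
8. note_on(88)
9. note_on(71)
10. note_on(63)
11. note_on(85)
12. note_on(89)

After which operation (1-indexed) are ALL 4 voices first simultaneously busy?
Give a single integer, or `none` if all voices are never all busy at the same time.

Answer: 4

Derivation:
Op 1: note_on(86): voice 0 is free -> assigned | voices=[86 - - -]
Op 2: note_on(72): voice 1 is free -> assigned | voices=[86 72 - -]
Op 3: note_on(83): voice 2 is free -> assigned | voices=[86 72 83 -]
Op 4: note_on(84): voice 3 is free -> assigned | voices=[86 72 83 84]
Op 5: note_off(72): free voice 1 | voices=[86 - 83 84]
Op 6: note_on(68): voice 1 is free -> assigned | voices=[86 68 83 84]
Op 7: note_on(78): all voices busy, STEAL voice 0 (pitch 86, oldest) -> assign | voices=[78 68 83 84]
Op 8: note_on(88): all voices busy, STEAL voice 2 (pitch 83, oldest) -> assign | voices=[78 68 88 84]
Op 9: note_on(71): all voices busy, STEAL voice 3 (pitch 84, oldest) -> assign | voices=[78 68 88 71]
Op 10: note_on(63): all voices busy, STEAL voice 1 (pitch 68, oldest) -> assign | voices=[78 63 88 71]
Op 11: note_on(85): all voices busy, STEAL voice 0 (pitch 78, oldest) -> assign | voices=[85 63 88 71]
Op 12: note_on(89): all voices busy, STEAL voice 2 (pitch 88, oldest) -> assign | voices=[85 63 89 71]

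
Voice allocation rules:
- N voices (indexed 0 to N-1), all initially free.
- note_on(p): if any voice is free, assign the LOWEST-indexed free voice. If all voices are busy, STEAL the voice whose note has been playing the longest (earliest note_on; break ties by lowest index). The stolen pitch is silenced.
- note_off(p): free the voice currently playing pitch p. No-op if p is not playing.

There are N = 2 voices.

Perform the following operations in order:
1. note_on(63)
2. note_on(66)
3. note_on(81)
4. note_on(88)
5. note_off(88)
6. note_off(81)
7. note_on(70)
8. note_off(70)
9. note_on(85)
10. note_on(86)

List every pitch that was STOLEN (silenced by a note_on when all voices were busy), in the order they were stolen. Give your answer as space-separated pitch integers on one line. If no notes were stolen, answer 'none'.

Op 1: note_on(63): voice 0 is free -> assigned | voices=[63 -]
Op 2: note_on(66): voice 1 is free -> assigned | voices=[63 66]
Op 3: note_on(81): all voices busy, STEAL voice 0 (pitch 63, oldest) -> assign | voices=[81 66]
Op 4: note_on(88): all voices busy, STEAL voice 1 (pitch 66, oldest) -> assign | voices=[81 88]
Op 5: note_off(88): free voice 1 | voices=[81 -]
Op 6: note_off(81): free voice 0 | voices=[- -]
Op 7: note_on(70): voice 0 is free -> assigned | voices=[70 -]
Op 8: note_off(70): free voice 0 | voices=[- -]
Op 9: note_on(85): voice 0 is free -> assigned | voices=[85 -]
Op 10: note_on(86): voice 1 is free -> assigned | voices=[85 86]

Answer: 63 66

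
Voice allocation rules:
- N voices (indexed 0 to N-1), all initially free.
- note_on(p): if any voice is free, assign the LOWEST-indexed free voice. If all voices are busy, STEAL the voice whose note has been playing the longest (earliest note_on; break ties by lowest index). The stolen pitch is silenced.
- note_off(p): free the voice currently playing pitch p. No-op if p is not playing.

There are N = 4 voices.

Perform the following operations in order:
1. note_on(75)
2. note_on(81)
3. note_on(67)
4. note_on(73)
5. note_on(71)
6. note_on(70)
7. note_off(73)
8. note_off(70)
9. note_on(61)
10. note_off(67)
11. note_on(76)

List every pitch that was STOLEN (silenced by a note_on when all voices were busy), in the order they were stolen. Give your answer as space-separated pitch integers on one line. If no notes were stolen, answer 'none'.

Answer: 75 81

Derivation:
Op 1: note_on(75): voice 0 is free -> assigned | voices=[75 - - -]
Op 2: note_on(81): voice 1 is free -> assigned | voices=[75 81 - -]
Op 3: note_on(67): voice 2 is free -> assigned | voices=[75 81 67 -]
Op 4: note_on(73): voice 3 is free -> assigned | voices=[75 81 67 73]
Op 5: note_on(71): all voices busy, STEAL voice 0 (pitch 75, oldest) -> assign | voices=[71 81 67 73]
Op 6: note_on(70): all voices busy, STEAL voice 1 (pitch 81, oldest) -> assign | voices=[71 70 67 73]
Op 7: note_off(73): free voice 3 | voices=[71 70 67 -]
Op 8: note_off(70): free voice 1 | voices=[71 - 67 -]
Op 9: note_on(61): voice 1 is free -> assigned | voices=[71 61 67 -]
Op 10: note_off(67): free voice 2 | voices=[71 61 - -]
Op 11: note_on(76): voice 2 is free -> assigned | voices=[71 61 76 -]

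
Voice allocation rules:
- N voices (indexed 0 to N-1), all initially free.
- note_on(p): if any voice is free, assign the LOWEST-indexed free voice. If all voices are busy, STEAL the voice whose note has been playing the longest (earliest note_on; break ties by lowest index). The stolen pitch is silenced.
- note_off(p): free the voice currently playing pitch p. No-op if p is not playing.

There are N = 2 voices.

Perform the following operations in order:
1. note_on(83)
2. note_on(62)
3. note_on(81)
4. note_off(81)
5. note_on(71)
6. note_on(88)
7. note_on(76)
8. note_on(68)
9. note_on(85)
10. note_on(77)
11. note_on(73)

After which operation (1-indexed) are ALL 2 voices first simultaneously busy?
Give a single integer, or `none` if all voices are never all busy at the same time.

Op 1: note_on(83): voice 0 is free -> assigned | voices=[83 -]
Op 2: note_on(62): voice 1 is free -> assigned | voices=[83 62]
Op 3: note_on(81): all voices busy, STEAL voice 0 (pitch 83, oldest) -> assign | voices=[81 62]
Op 4: note_off(81): free voice 0 | voices=[- 62]
Op 5: note_on(71): voice 0 is free -> assigned | voices=[71 62]
Op 6: note_on(88): all voices busy, STEAL voice 1 (pitch 62, oldest) -> assign | voices=[71 88]
Op 7: note_on(76): all voices busy, STEAL voice 0 (pitch 71, oldest) -> assign | voices=[76 88]
Op 8: note_on(68): all voices busy, STEAL voice 1 (pitch 88, oldest) -> assign | voices=[76 68]
Op 9: note_on(85): all voices busy, STEAL voice 0 (pitch 76, oldest) -> assign | voices=[85 68]
Op 10: note_on(77): all voices busy, STEAL voice 1 (pitch 68, oldest) -> assign | voices=[85 77]
Op 11: note_on(73): all voices busy, STEAL voice 0 (pitch 85, oldest) -> assign | voices=[73 77]

Answer: 2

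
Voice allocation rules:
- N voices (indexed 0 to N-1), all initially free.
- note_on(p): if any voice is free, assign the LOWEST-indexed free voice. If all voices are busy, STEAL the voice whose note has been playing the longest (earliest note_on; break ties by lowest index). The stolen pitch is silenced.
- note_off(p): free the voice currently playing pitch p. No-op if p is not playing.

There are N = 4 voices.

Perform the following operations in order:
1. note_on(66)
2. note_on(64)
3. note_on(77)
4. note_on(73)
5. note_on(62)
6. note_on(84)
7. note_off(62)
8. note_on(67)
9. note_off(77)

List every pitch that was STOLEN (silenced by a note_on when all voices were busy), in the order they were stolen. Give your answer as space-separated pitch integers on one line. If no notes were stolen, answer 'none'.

Answer: 66 64

Derivation:
Op 1: note_on(66): voice 0 is free -> assigned | voices=[66 - - -]
Op 2: note_on(64): voice 1 is free -> assigned | voices=[66 64 - -]
Op 3: note_on(77): voice 2 is free -> assigned | voices=[66 64 77 -]
Op 4: note_on(73): voice 3 is free -> assigned | voices=[66 64 77 73]
Op 5: note_on(62): all voices busy, STEAL voice 0 (pitch 66, oldest) -> assign | voices=[62 64 77 73]
Op 6: note_on(84): all voices busy, STEAL voice 1 (pitch 64, oldest) -> assign | voices=[62 84 77 73]
Op 7: note_off(62): free voice 0 | voices=[- 84 77 73]
Op 8: note_on(67): voice 0 is free -> assigned | voices=[67 84 77 73]
Op 9: note_off(77): free voice 2 | voices=[67 84 - 73]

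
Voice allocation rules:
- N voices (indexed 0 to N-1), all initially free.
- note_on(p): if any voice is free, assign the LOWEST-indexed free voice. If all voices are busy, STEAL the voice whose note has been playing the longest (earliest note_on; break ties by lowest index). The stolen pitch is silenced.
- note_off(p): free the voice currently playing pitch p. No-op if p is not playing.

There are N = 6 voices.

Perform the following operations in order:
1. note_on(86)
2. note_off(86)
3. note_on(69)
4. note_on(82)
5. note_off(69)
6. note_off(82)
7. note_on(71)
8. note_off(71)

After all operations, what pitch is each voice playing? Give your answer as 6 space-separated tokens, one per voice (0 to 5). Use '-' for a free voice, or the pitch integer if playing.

Op 1: note_on(86): voice 0 is free -> assigned | voices=[86 - - - - -]
Op 2: note_off(86): free voice 0 | voices=[- - - - - -]
Op 3: note_on(69): voice 0 is free -> assigned | voices=[69 - - - - -]
Op 4: note_on(82): voice 1 is free -> assigned | voices=[69 82 - - - -]
Op 5: note_off(69): free voice 0 | voices=[- 82 - - - -]
Op 6: note_off(82): free voice 1 | voices=[- - - - - -]
Op 7: note_on(71): voice 0 is free -> assigned | voices=[71 - - - - -]
Op 8: note_off(71): free voice 0 | voices=[- - - - - -]

Answer: - - - - - -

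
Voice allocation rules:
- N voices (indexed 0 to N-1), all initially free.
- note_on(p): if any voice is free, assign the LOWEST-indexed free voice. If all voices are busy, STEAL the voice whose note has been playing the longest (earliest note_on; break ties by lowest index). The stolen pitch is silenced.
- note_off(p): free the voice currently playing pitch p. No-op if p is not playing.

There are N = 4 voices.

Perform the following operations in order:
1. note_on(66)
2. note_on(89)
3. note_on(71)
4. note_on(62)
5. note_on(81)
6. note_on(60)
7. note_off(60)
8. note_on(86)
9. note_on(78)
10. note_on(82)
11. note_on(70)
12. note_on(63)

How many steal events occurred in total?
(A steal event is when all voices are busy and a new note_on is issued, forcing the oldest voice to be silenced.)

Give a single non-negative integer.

Op 1: note_on(66): voice 0 is free -> assigned | voices=[66 - - -]
Op 2: note_on(89): voice 1 is free -> assigned | voices=[66 89 - -]
Op 3: note_on(71): voice 2 is free -> assigned | voices=[66 89 71 -]
Op 4: note_on(62): voice 3 is free -> assigned | voices=[66 89 71 62]
Op 5: note_on(81): all voices busy, STEAL voice 0 (pitch 66, oldest) -> assign | voices=[81 89 71 62]
Op 6: note_on(60): all voices busy, STEAL voice 1 (pitch 89, oldest) -> assign | voices=[81 60 71 62]
Op 7: note_off(60): free voice 1 | voices=[81 - 71 62]
Op 8: note_on(86): voice 1 is free -> assigned | voices=[81 86 71 62]
Op 9: note_on(78): all voices busy, STEAL voice 2 (pitch 71, oldest) -> assign | voices=[81 86 78 62]
Op 10: note_on(82): all voices busy, STEAL voice 3 (pitch 62, oldest) -> assign | voices=[81 86 78 82]
Op 11: note_on(70): all voices busy, STEAL voice 0 (pitch 81, oldest) -> assign | voices=[70 86 78 82]
Op 12: note_on(63): all voices busy, STEAL voice 1 (pitch 86, oldest) -> assign | voices=[70 63 78 82]

Answer: 6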